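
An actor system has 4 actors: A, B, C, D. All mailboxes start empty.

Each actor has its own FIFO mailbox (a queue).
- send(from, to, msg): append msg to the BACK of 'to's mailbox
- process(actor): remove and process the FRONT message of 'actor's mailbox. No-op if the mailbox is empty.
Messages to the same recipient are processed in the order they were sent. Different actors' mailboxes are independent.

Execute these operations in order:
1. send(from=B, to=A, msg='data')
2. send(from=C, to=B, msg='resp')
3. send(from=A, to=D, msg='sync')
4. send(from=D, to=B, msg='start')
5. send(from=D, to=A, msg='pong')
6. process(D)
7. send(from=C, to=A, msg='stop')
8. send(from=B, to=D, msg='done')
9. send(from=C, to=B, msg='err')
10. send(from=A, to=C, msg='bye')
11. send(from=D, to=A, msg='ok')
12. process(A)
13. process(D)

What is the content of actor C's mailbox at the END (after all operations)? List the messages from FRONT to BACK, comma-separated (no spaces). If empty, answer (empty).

After 1 (send(from=B, to=A, msg='data')): A:[data] B:[] C:[] D:[]
After 2 (send(from=C, to=B, msg='resp')): A:[data] B:[resp] C:[] D:[]
After 3 (send(from=A, to=D, msg='sync')): A:[data] B:[resp] C:[] D:[sync]
After 4 (send(from=D, to=B, msg='start')): A:[data] B:[resp,start] C:[] D:[sync]
After 5 (send(from=D, to=A, msg='pong')): A:[data,pong] B:[resp,start] C:[] D:[sync]
After 6 (process(D)): A:[data,pong] B:[resp,start] C:[] D:[]
After 7 (send(from=C, to=A, msg='stop')): A:[data,pong,stop] B:[resp,start] C:[] D:[]
After 8 (send(from=B, to=D, msg='done')): A:[data,pong,stop] B:[resp,start] C:[] D:[done]
After 9 (send(from=C, to=B, msg='err')): A:[data,pong,stop] B:[resp,start,err] C:[] D:[done]
After 10 (send(from=A, to=C, msg='bye')): A:[data,pong,stop] B:[resp,start,err] C:[bye] D:[done]
After 11 (send(from=D, to=A, msg='ok')): A:[data,pong,stop,ok] B:[resp,start,err] C:[bye] D:[done]
After 12 (process(A)): A:[pong,stop,ok] B:[resp,start,err] C:[bye] D:[done]
After 13 (process(D)): A:[pong,stop,ok] B:[resp,start,err] C:[bye] D:[]

Answer: bye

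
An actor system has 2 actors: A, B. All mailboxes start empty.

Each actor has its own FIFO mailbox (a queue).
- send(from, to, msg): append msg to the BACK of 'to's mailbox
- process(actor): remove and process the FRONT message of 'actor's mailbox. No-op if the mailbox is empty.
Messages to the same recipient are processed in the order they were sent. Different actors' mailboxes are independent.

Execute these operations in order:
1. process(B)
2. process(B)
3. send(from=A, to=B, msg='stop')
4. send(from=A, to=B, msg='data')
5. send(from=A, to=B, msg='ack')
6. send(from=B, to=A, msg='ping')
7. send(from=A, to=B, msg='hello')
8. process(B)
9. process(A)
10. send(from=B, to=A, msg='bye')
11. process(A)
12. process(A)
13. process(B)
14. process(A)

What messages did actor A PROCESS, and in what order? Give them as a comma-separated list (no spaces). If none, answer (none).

After 1 (process(B)): A:[] B:[]
After 2 (process(B)): A:[] B:[]
After 3 (send(from=A, to=B, msg='stop')): A:[] B:[stop]
After 4 (send(from=A, to=B, msg='data')): A:[] B:[stop,data]
After 5 (send(from=A, to=B, msg='ack')): A:[] B:[stop,data,ack]
After 6 (send(from=B, to=A, msg='ping')): A:[ping] B:[stop,data,ack]
After 7 (send(from=A, to=B, msg='hello')): A:[ping] B:[stop,data,ack,hello]
After 8 (process(B)): A:[ping] B:[data,ack,hello]
After 9 (process(A)): A:[] B:[data,ack,hello]
After 10 (send(from=B, to=A, msg='bye')): A:[bye] B:[data,ack,hello]
After 11 (process(A)): A:[] B:[data,ack,hello]
After 12 (process(A)): A:[] B:[data,ack,hello]
After 13 (process(B)): A:[] B:[ack,hello]
After 14 (process(A)): A:[] B:[ack,hello]

Answer: ping,bye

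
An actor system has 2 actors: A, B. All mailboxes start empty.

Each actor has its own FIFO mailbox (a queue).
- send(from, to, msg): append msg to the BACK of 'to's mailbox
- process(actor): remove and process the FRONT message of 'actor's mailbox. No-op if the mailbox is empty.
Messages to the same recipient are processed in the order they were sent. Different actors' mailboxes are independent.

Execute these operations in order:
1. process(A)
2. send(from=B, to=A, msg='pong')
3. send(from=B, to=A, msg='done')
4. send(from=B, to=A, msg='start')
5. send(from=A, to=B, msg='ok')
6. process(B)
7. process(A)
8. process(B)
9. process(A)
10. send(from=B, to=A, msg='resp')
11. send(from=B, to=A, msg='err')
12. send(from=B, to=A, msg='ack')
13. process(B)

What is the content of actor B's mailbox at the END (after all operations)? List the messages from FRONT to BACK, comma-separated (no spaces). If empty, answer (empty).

Answer: (empty)

Derivation:
After 1 (process(A)): A:[] B:[]
After 2 (send(from=B, to=A, msg='pong')): A:[pong] B:[]
After 3 (send(from=B, to=A, msg='done')): A:[pong,done] B:[]
After 4 (send(from=B, to=A, msg='start')): A:[pong,done,start] B:[]
After 5 (send(from=A, to=B, msg='ok')): A:[pong,done,start] B:[ok]
After 6 (process(B)): A:[pong,done,start] B:[]
After 7 (process(A)): A:[done,start] B:[]
After 8 (process(B)): A:[done,start] B:[]
After 9 (process(A)): A:[start] B:[]
After 10 (send(from=B, to=A, msg='resp')): A:[start,resp] B:[]
After 11 (send(from=B, to=A, msg='err')): A:[start,resp,err] B:[]
After 12 (send(from=B, to=A, msg='ack')): A:[start,resp,err,ack] B:[]
After 13 (process(B)): A:[start,resp,err,ack] B:[]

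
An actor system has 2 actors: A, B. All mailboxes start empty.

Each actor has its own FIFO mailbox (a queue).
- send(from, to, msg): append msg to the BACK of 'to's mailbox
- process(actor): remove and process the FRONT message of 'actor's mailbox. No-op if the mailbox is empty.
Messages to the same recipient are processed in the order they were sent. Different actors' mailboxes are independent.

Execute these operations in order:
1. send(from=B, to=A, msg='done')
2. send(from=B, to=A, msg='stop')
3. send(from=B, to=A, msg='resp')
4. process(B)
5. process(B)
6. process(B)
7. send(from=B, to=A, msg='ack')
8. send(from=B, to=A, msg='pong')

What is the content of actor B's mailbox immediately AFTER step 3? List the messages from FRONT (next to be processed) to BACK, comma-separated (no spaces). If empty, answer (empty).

After 1 (send(from=B, to=A, msg='done')): A:[done] B:[]
After 2 (send(from=B, to=A, msg='stop')): A:[done,stop] B:[]
After 3 (send(from=B, to=A, msg='resp')): A:[done,stop,resp] B:[]

(empty)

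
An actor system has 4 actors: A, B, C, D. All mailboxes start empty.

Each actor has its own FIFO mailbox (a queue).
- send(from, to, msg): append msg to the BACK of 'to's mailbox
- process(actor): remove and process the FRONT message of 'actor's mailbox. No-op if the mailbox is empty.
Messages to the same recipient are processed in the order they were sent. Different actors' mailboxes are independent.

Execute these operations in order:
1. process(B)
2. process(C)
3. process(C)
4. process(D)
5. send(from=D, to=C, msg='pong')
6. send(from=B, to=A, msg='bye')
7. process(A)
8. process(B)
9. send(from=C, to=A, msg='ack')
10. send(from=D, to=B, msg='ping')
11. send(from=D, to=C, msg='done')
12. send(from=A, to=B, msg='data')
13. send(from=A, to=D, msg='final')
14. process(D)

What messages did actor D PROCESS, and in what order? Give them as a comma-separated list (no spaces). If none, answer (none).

After 1 (process(B)): A:[] B:[] C:[] D:[]
After 2 (process(C)): A:[] B:[] C:[] D:[]
After 3 (process(C)): A:[] B:[] C:[] D:[]
After 4 (process(D)): A:[] B:[] C:[] D:[]
After 5 (send(from=D, to=C, msg='pong')): A:[] B:[] C:[pong] D:[]
After 6 (send(from=B, to=A, msg='bye')): A:[bye] B:[] C:[pong] D:[]
After 7 (process(A)): A:[] B:[] C:[pong] D:[]
After 8 (process(B)): A:[] B:[] C:[pong] D:[]
After 9 (send(from=C, to=A, msg='ack')): A:[ack] B:[] C:[pong] D:[]
After 10 (send(from=D, to=B, msg='ping')): A:[ack] B:[ping] C:[pong] D:[]
After 11 (send(from=D, to=C, msg='done')): A:[ack] B:[ping] C:[pong,done] D:[]
After 12 (send(from=A, to=B, msg='data')): A:[ack] B:[ping,data] C:[pong,done] D:[]
After 13 (send(from=A, to=D, msg='final')): A:[ack] B:[ping,data] C:[pong,done] D:[final]
After 14 (process(D)): A:[ack] B:[ping,data] C:[pong,done] D:[]

Answer: final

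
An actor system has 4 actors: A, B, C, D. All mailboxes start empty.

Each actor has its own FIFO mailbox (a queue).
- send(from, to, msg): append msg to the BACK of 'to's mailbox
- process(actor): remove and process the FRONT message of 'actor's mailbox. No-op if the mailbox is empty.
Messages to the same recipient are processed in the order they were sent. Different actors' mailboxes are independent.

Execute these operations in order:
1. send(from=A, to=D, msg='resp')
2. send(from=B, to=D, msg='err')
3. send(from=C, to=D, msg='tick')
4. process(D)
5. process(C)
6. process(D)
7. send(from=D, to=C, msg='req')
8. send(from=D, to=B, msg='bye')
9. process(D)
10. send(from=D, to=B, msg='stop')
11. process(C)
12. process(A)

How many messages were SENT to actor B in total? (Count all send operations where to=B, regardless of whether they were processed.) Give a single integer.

Answer: 2

Derivation:
After 1 (send(from=A, to=D, msg='resp')): A:[] B:[] C:[] D:[resp]
After 2 (send(from=B, to=D, msg='err')): A:[] B:[] C:[] D:[resp,err]
After 3 (send(from=C, to=D, msg='tick')): A:[] B:[] C:[] D:[resp,err,tick]
After 4 (process(D)): A:[] B:[] C:[] D:[err,tick]
After 5 (process(C)): A:[] B:[] C:[] D:[err,tick]
After 6 (process(D)): A:[] B:[] C:[] D:[tick]
After 7 (send(from=D, to=C, msg='req')): A:[] B:[] C:[req] D:[tick]
After 8 (send(from=D, to=B, msg='bye')): A:[] B:[bye] C:[req] D:[tick]
After 9 (process(D)): A:[] B:[bye] C:[req] D:[]
After 10 (send(from=D, to=B, msg='stop')): A:[] B:[bye,stop] C:[req] D:[]
After 11 (process(C)): A:[] B:[bye,stop] C:[] D:[]
After 12 (process(A)): A:[] B:[bye,stop] C:[] D:[]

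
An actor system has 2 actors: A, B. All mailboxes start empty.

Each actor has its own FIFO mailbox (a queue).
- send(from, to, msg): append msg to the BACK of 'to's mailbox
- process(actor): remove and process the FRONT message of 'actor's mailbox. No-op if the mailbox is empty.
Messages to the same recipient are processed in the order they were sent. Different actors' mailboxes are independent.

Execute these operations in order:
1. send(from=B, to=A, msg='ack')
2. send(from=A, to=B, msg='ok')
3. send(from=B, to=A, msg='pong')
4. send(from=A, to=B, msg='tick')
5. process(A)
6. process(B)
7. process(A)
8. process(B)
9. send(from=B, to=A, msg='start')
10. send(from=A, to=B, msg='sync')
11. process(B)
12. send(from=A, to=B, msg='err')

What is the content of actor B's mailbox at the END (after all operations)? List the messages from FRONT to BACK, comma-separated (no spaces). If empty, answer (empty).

After 1 (send(from=B, to=A, msg='ack')): A:[ack] B:[]
After 2 (send(from=A, to=B, msg='ok')): A:[ack] B:[ok]
After 3 (send(from=B, to=A, msg='pong')): A:[ack,pong] B:[ok]
After 4 (send(from=A, to=B, msg='tick')): A:[ack,pong] B:[ok,tick]
After 5 (process(A)): A:[pong] B:[ok,tick]
After 6 (process(B)): A:[pong] B:[tick]
After 7 (process(A)): A:[] B:[tick]
After 8 (process(B)): A:[] B:[]
After 9 (send(from=B, to=A, msg='start')): A:[start] B:[]
After 10 (send(from=A, to=B, msg='sync')): A:[start] B:[sync]
After 11 (process(B)): A:[start] B:[]
After 12 (send(from=A, to=B, msg='err')): A:[start] B:[err]

Answer: err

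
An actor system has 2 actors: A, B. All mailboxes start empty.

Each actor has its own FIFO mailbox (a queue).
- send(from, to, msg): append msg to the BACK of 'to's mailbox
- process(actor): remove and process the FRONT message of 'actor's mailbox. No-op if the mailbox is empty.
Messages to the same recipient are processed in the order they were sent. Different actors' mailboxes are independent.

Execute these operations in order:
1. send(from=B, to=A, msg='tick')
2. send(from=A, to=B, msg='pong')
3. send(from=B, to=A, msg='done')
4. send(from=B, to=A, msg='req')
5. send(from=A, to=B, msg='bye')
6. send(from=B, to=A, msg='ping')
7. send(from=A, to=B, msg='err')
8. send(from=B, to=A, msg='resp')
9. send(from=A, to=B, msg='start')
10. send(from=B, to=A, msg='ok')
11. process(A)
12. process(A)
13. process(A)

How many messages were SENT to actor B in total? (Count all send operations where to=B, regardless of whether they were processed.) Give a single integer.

After 1 (send(from=B, to=A, msg='tick')): A:[tick] B:[]
After 2 (send(from=A, to=B, msg='pong')): A:[tick] B:[pong]
After 3 (send(from=B, to=A, msg='done')): A:[tick,done] B:[pong]
After 4 (send(from=B, to=A, msg='req')): A:[tick,done,req] B:[pong]
After 5 (send(from=A, to=B, msg='bye')): A:[tick,done,req] B:[pong,bye]
After 6 (send(from=B, to=A, msg='ping')): A:[tick,done,req,ping] B:[pong,bye]
After 7 (send(from=A, to=B, msg='err')): A:[tick,done,req,ping] B:[pong,bye,err]
After 8 (send(from=B, to=A, msg='resp')): A:[tick,done,req,ping,resp] B:[pong,bye,err]
After 9 (send(from=A, to=B, msg='start')): A:[tick,done,req,ping,resp] B:[pong,bye,err,start]
After 10 (send(from=B, to=A, msg='ok')): A:[tick,done,req,ping,resp,ok] B:[pong,bye,err,start]
After 11 (process(A)): A:[done,req,ping,resp,ok] B:[pong,bye,err,start]
After 12 (process(A)): A:[req,ping,resp,ok] B:[pong,bye,err,start]
After 13 (process(A)): A:[ping,resp,ok] B:[pong,bye,err,start]

Answer: 4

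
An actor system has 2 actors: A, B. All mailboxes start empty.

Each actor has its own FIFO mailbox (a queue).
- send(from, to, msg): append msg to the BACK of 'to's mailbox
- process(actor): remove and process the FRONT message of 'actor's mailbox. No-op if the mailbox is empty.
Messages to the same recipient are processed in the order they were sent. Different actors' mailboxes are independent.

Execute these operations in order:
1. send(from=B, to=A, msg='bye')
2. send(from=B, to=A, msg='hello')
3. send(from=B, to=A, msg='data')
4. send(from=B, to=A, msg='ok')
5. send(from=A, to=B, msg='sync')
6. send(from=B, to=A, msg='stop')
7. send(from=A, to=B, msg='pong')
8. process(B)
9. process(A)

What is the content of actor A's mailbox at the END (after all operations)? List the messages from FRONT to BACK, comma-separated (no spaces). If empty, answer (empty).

Answer: hello,data,ok,stop

Derivation:
After 1 (send(from=B, to=A, msg='bye')): A:[bye] B:[]
After 2 (send(from=B, to=A, msg='hello')): A:[bye,hello] B:[]
After 3 (send(from=B, to=A, msg='data')): A:[bye,hello,data] B:[]
After 4 (send(from=B, to=A, msg='ok')): A:[bye,hello,data,ok] B:[]
After 5 (send(from=A, to=B, msg='sync')): A:[bye,hello,data,ok] B:[sync]
After 6 (send(from=B, to=A, msg='stop')): A:[bye,hello,data,ok,stop] B:[sync]
After 7 (send(from=A, to=B, msg='pong')): A:[bye,hello,data,ok,stop] B:[sync,pong]
After 8 (process(B)): A:[bye,hello,data,ok,stop] B:[pong]
After 9 (process(A)): A:[hello,data,ok,stop] B:[pong]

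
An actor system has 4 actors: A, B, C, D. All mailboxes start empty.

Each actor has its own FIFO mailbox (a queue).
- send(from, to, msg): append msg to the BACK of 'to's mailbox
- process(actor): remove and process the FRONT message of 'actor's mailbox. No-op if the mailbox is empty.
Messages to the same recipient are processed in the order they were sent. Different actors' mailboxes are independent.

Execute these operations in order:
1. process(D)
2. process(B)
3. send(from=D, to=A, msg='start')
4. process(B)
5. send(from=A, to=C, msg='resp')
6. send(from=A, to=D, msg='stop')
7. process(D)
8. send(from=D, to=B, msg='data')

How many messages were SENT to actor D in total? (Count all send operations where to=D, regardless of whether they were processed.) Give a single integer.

Answer: 1

Derivation:
After 1 (process(D)): A:[] B:[] C:[] D:[]
After 2 (process(B)): A:[] B:[] C:[] D:[]
After 3 (send(from=D, to=A, msg='start')): A:[start] B:[] C:[] D:[]
After 4 (process(B)): A:[start] B:[] C:[] D:[]
After 5 (send(from=A, to=C, msg='resp')): A:[start] B:[] C:[resp] D:[]
After 6 (send(from=A, to=D, msg='stop')): A:[start] B:[] C:[resp] D:[stop]
After 7 (process(D)): A:[start] B:[] C:[resp] D:[]
After 8 (send(from=D, to=B, msg='data')): A:[start] B:[data] C:[resp] D:[]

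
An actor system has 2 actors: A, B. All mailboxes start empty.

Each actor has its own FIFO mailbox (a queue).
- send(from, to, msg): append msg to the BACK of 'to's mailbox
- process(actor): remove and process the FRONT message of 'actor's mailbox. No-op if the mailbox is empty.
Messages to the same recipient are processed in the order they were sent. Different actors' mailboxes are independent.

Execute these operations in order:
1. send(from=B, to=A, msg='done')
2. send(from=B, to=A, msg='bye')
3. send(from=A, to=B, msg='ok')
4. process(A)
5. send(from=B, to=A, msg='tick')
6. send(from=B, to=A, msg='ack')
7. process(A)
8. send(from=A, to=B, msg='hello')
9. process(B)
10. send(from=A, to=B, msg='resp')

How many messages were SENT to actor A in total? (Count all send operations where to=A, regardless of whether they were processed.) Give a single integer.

After 1 (send(from=B, to=A, msg='done')): A:[done] B:[]
After 2 (send(from=B, to=A, msg='bye')): A:[done,bye] B:[]
After 3 (send(from=A, to=B, msg='ok')): A:[done,bye] B:[ok]
After 4 (process(A)): A:[bye] B:[ok]
After 5 (send(from=B, to=A, msg='tick')): A:[bye,tick] B:[ok]
After 6 (send(from=B, to=A, msg='ack')): A:[bye,tick,ack] B:[ok]
After 7 (process(A)): A:[tick,ack] B:[ok]
After 8 (send(from=A, to=B, msg='hello')): A:[tick,ack] B:[ok,hello]
After 9 (process(B)): A:[tick,ack] B:[hello]
After 10 (send(from=A, to=B, msg='resp')): A:[tick,ack] B:[hello,resp]

Answer: 4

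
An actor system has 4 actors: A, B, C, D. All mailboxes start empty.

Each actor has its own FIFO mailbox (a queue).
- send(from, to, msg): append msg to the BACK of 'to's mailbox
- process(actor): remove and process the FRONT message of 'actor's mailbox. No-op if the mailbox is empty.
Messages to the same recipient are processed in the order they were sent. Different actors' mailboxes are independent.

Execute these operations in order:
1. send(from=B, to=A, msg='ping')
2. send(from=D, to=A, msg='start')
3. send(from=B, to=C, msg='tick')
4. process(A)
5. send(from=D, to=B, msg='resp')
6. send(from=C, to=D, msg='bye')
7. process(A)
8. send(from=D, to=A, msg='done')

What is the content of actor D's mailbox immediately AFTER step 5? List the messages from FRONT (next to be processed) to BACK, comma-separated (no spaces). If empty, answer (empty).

After 1 (send(from=B, to=A, msg='ping')): A:[ping] B:[] C:[] D:[]
After 2 (send(from=D, to=A, msg='start')): A:[ping,start] B:[] C:[] D:[]
After 3 (send(from=B, to=C, msg='tick')): A:[ping,start] B:[] C:[tick] D:[]
After 4 (process(A)): A:[start] B:[] C:[tick] D:[]
After 5 (send(from=D, to=B, msg='resp')): A:[start] B:[resp] C:[tick] D:[]

(empty)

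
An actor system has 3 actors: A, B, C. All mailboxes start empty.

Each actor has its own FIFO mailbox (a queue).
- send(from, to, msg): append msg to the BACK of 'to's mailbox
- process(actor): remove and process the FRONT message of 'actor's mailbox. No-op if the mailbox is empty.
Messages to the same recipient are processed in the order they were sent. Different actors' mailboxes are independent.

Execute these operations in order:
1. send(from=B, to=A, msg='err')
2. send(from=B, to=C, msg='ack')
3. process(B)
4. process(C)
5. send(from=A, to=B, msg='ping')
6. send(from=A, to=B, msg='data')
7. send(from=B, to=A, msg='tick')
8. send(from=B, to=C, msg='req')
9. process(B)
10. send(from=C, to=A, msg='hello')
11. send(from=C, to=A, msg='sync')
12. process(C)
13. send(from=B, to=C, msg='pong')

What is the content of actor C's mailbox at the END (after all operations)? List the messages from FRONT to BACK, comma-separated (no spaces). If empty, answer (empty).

After 1 (send(from=B, to=A, msg='err')): A:[err] B:[] C:[]
After 2 (send(from=B, to=C, msg='ack')): A:[err] B:[] C:[ack]
After 3 (process(B)): A:[err] B:[] C:[ack]
After 4 (process(C)): A:[err] B:[] C:[]
After 5 (send(from=A, to=B, msg='ping')): A:[err] B:[ping] C:[]
After 6 (send(from=A, to=B, msg='data')): A:[err] B:[ping,data] C:[]
After 7 (send(from=B, to=A, msg='tick')): A:[err,tick] B:[ping,data] C:[]
After 8 (send(from=B, to=C, msg='req')): A:[err,tick] B:[ping,data] C:[req]
After 9 (process(B)): A:[err,tick] B:[data] C:[req]
After 10 (send(from=C, to=A, msg='hello')): A:[err,tick,hello] B:[data] C:[req]
After 11 (send(from=C, to=A, msg='sync')): A:[err,tick,hello,sync] B:[data] C:[req]
After 12 (process(C)): A:[err,tick,hello,sync] B:[data] C:[]
After 13 (send(from=B, to=C, msg='pong')): A:[err,tick,hello,sync] B:[data] C:[pong]

Answer: pong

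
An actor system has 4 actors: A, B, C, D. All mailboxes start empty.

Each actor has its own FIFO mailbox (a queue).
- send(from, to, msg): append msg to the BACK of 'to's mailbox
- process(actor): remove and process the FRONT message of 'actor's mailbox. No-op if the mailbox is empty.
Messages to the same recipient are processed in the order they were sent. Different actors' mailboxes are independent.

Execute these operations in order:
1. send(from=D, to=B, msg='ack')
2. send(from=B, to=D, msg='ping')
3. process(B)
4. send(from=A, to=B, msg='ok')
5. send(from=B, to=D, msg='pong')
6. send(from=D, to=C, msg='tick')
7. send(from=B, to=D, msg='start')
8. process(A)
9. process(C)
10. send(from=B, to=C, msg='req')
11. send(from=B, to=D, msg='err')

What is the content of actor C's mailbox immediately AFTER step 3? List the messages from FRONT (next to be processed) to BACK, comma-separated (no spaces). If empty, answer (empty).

After 1 (send(from=D, to=B, msg='ack')): A:[] B:[ack] C:[] D:[]
After 2 (send(from=B, to=D, msg='ping')): A:[] B:[ack] C:[] D:[ping]
After 3 (process(B)): A:[] B:[] C:[] D:[ping]

(empty)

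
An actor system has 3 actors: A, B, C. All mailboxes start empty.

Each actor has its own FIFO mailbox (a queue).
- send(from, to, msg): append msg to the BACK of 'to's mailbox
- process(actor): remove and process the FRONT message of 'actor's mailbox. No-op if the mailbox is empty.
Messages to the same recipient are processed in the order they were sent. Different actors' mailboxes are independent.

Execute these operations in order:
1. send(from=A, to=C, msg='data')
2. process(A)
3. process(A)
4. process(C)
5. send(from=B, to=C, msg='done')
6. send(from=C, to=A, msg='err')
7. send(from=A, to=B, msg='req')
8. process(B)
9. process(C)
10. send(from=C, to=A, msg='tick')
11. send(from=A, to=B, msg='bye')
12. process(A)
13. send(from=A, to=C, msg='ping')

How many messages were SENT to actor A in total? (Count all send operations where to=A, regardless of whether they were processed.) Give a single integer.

After 1 (send(from=A, to=C, msg='data')): A:[] B:[] C:[data]
After 2 (process(A)): A:[] B:[] C:[data]
After 3 (process(A)): A:[] B:[] C:[data]
After 4 (process(C)): A:[] B:[] C:[]
After 5 (send(from=B, to=C, msg='done')): A:[] B:[] C:[done]
After 6 (send(from=C, to=A, msg='err')): A:[err] B:[] C:[done]
After 7 (send(from=A, to=B, msg='req')): A:[err] B:[req] C:[done]
After 8 (process(B)): A:[err] B:[] C:[done]
After 9 (process(C)): A:[err] B:[] C:[]
After 10 (send(from=C, to=A, msg='tick')): A:[err,tick] B:[] C:[]
After 11 (send(from=A, to=B, msg='bye')): A:[err,tick] B:[bye] C:[]
After 12 (process(A)): A:[tick] B:[bye] C:[]
After 13 (send(from=A, to=C, msg='ping')): A:[tick] B:[bye] C:[ping]

Answer: 2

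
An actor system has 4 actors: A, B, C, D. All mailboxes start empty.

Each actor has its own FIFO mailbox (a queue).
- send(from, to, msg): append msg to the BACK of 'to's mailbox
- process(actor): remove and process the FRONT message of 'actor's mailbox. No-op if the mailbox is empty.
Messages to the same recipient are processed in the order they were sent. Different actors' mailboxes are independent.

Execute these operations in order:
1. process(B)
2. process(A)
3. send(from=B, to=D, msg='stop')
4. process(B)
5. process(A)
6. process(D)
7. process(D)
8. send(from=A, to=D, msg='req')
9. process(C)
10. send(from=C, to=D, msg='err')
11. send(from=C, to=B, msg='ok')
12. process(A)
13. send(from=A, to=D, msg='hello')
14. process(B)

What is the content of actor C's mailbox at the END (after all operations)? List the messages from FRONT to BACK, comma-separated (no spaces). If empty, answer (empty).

Answer: (empty)

Derivation:
After 1 (process(B)): A:[] B:[] C:[] D:[]
After 2 (process(A)): A:[] B:[] C:[] D:[]
After 3 (send(from=B, to=D, msg='stop')): A:[] B:[] C:[] D:[stop]
After 4 (process(B)): A:[] B:[] C:[] D:[stop]
After 5 (process(A)): A:[] B:[] C:[] D:[stop]
After 6 (process(D)): A:[] B:[] C:[] D:[]
After 7 (process(D)): A:[] B:[] C:[] D:[]
After 8 (send(from=A, to=D, msg='req')): A:[] B:[] C:[] D:[req]
After 9 (process(C)): A:[] B:[] C:[] D:[req]
After 10 (send(from=C, to=D, msg='err')): A:[] B:[] C:[] D:[req,err]
After 11 (send(from=C, to=B, msg='ok')): A:[] B:[ok] C:[] D:[req,err]
After 12 (process(A)): A:[] B:[ok] C:[] D:[req,err]
After 13 (send(from=A, to=D, msg='hello')): A:[] B:[ok] C:[] D:[req,err,hello]
After 14 (process(B)): A:[] B:[] C:[] D:[req,err,hello]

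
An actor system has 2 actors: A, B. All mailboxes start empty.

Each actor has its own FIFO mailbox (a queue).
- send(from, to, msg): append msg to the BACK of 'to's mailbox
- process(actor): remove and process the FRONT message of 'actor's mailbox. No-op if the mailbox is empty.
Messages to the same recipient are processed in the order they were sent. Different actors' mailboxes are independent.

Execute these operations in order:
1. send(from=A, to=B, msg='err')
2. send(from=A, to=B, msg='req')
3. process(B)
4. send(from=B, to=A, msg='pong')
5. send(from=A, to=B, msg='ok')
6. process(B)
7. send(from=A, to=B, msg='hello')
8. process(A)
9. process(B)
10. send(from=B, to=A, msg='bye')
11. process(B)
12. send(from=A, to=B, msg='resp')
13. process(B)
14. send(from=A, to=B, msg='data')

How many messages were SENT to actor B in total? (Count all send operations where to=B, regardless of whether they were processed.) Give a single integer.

After 1 (send(from=A, to=B, msg='err')): A:[] B:[err]
After 2 (send(from=A, to=B, msg='req')): A:[] B:[err,req]
After 3 (process(B)): A:[] B:[req]
After 4 (send(from=B, to=A, msg='pong')): A:[pong] B:[req]
After 5 (send(from=A, to=B, msg='ok')): A:[pong] B:[req,ok]
After 6 (process(B)): A:[pong] B:[ok]
After 7 (send(from=A, to=B, msg='hello')): A:[pong] B:[ok,hello]
After 8 (process(A)): A:[] B:[ok,hello]
After 9 (process(B)): A:[] B:[hello]
After 10 (send(from=B, to=A, msg='bye')): A:[bye] B:[hello]
After 11 (process(B)): A:[bye] B:[]
After 12 (send(from=A, to=B, msg='resp')): A:[bye] B:[resp]
After 13 (process(B)): A:[bye] B:[]
After 14 (send(from=A, to=B, msg='data')): A:[bye] B:[data]

Answer: 6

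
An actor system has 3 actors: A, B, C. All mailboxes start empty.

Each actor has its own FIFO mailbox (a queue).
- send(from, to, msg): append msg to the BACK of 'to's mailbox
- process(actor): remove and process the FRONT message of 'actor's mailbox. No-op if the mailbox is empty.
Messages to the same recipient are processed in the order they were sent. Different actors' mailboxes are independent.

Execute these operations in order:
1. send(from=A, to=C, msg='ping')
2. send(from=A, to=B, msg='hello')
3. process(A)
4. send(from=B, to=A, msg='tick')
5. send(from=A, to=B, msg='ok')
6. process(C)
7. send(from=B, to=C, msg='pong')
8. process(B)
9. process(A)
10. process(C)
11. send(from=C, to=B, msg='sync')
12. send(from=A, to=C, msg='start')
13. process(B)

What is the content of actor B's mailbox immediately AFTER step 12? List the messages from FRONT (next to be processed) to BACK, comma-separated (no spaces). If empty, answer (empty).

After 1 (send(from=A, to=C, msg='ping')): A:[] B:[] C:[ping]
After 2 (send(from=A, to=B, msg='hello')): A:[] B:[hello] C:[ping]
After 3 (process(A)): A:[] B:[hello] C:[ping]
After 4 (send(from=B, to=A, msg='tick')): A:[tick] B:[hello] C:[ping]
After 5 (send(from=A, to=B, msg='ok')): A:[tick] B:[hello,ok] C:[ping]
After 6 (process(C)): A:[tick] B:[hello,ok] C:[]
After 7 (send(from=B, to=C, msg='pong')): A:[tick] B:[hello,ok] C:[pong]
After 8 (process(B)): A:[tick] B:[ok] C:[pong]
After 9 (process(A)): A:[] B:[ok] C:[pong]
After 10 (process(C)): A:[] B:[ok] C:[]
After 11 (send(from=C, to=B, msg='sync')): A:[] B:[ok,sync] C:[]
After 12 (send(from=A, to=C, msg='start')): A:[] B:[ok,sync] C:[start]

ok,sync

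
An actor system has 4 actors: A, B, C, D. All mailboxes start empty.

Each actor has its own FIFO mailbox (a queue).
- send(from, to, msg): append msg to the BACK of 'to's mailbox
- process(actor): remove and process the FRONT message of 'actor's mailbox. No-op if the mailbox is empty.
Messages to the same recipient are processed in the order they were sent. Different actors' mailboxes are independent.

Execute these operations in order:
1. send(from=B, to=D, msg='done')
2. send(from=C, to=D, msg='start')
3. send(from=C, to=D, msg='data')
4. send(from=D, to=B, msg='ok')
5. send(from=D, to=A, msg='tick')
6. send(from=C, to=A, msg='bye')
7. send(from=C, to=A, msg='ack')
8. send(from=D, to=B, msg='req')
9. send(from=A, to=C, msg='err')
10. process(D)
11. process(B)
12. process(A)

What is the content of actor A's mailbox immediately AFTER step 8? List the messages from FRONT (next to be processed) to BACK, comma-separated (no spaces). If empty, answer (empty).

After 1 (send(from=B, to=D, msg='done')): A:[] B:[] C:[] D:[done]
After 2 (send(from=C, to=D, msg='start')): A:[] B:[] C:[] D:[done,start]
After 3 (send(from=C, to=D, msg='data')): A:[] B:[] C:[] D:[done,start,data]
After 4 (send(from=D, to=B, msg='ok')): A:[] B:[ok] C:[] D:[done,start,data]
After 5 (send(from=D, to=A, msg='tick')): A:[tick] B:[ok] C:[] D:[done,start,data]
After 6 (send(from=C, to=A, msg='bye')): A:[tick,bye] B:[ok] C:[] D:[done,start,data]
After 7 (send(from=C, to=A, msg='ack')): A:[tick,bye,ack] B:[ok] C:[] D:[done,start,data]
After 8 (send(from=D, to=B, msg='req')): A:[tick,bye,ack] B:[ok,req] C:[] D:[done,start,data]

tick,bye,ack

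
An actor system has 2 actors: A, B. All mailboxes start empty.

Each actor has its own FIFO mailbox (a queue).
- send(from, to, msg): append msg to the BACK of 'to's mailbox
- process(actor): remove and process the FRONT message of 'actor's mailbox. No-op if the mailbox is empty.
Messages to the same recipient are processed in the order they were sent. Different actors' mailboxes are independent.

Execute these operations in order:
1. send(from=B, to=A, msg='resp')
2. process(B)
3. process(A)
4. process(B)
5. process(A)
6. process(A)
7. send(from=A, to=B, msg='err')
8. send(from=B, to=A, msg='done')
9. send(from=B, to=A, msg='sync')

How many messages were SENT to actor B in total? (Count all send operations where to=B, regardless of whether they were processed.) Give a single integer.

Answer: 1

Derivation:
After 1 (send(from=B, to=A, msg='resp')): A:[resp] B:[]
After 2 (process(B)): A:[resp] B:[]
After 3 (process(A)): A:[] B:[]
After 4 (process(B)): A:[] B:[]
After 5 (process(A)): A:[] B:[]
After 6 (process(A)): A:[] B:[]
After 7 (send(from=A, to=B, msg='err')): A:[] B:[err]
After 8 (send(from=B, to=A, msg='done')): A:[done] B:[err]
After 9 (send(from=B, to=A, msg='sync')): A:[done,sync] B:[err]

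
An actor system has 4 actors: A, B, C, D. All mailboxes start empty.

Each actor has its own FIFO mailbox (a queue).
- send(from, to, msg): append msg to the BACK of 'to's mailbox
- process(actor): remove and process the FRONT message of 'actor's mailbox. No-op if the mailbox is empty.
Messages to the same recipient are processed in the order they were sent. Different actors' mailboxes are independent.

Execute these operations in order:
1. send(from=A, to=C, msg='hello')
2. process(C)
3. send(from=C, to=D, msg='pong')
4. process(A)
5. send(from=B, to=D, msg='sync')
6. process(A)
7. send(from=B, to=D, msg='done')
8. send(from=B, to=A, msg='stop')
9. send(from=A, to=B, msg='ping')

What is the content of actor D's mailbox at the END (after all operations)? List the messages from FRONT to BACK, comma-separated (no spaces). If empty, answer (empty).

Answer: pong,sync,done

Derivation:
After 1 (send(from=A, to=C, msg='hello')): A:[] B:[] C:[hello] D:[]
After 2 (process(C)): A:[] B:[] C:[] D:[]
After 3 (send(from=C, to=D, msg='pong')): A:[] B:[] C:[] D:[pong]
After 4 (process(A)): A:[] B:[] C:[] D:[pong]
After 5 (send(from=B, to=D, msg='sync')): A:[] B:[] C:[] D:[pong,sync]
After 6 (process(A)): A:[] B:[] C:[] D:[pong,sync]
After 7 (send(from=B, to=D, msg='done')): A:[] B:[] C:[] D:[pong,sync,done]
After 8 (send(from=B, to=A, msg='stop')): A:[stop] B:[] C:[] D:[pong,sync,done]
After 9 (send(from=A, to=B, msg='ping')): A:[stop] B:[ping] C:[] D:[pong,sync,done]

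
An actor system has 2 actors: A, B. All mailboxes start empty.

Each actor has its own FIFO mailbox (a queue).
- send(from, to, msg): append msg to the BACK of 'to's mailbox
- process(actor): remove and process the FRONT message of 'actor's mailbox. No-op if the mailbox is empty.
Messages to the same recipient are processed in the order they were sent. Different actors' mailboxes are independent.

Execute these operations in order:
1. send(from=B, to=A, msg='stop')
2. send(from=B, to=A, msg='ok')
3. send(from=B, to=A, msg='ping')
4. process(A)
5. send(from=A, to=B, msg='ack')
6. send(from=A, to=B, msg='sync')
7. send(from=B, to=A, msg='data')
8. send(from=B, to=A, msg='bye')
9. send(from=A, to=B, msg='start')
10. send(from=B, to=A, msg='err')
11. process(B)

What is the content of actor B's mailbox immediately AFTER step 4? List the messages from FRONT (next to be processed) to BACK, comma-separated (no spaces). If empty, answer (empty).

After 1 (send(from=B, to=A, msg='stop')): A:[stop] B:[]
After 2 (send(from=B, to=A, msg='ok')): A:[stop,ok] B:[]
After 3 (send(from=B, to=A, msg='ping')): A:[stop,ok,ping] B:[]
After 4 (process(A)): A:[ok,ping] B:[]

(empty)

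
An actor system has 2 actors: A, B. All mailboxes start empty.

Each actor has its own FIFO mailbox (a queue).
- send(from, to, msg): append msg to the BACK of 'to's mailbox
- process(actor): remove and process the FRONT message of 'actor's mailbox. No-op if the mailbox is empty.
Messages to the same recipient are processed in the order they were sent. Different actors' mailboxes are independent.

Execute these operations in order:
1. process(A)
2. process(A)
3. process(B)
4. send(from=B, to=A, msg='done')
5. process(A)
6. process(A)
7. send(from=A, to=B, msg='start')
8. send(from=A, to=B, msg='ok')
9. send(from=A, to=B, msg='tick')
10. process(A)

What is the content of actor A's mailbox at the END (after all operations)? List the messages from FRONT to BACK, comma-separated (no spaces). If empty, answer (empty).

Answer: (empty)

Derivation:
After 1 (process(A)): A:[] B:[]
After 2 (process(A)): A:[] B:[]
After 3 (process(B)): A:[] B:[]
After 4 (send(from=B, to=A, msg='done')): A:[done] B:[]
After 5 (process(A)): A:[] B:[]
After 6 (process(A)): A:[] B:[]
After 7 (send(from=A, to=B, msg='start')): A:[] B:[start]
After 8 (send(from=A, to=B, msg='ok')): A:[] B:[start,ok]
After 9 (send(from=A, to=B, msg='tick')): A:[] B:[start,ok,tick]
After 10 (process(A)): A:[] B:[start,ok,tick]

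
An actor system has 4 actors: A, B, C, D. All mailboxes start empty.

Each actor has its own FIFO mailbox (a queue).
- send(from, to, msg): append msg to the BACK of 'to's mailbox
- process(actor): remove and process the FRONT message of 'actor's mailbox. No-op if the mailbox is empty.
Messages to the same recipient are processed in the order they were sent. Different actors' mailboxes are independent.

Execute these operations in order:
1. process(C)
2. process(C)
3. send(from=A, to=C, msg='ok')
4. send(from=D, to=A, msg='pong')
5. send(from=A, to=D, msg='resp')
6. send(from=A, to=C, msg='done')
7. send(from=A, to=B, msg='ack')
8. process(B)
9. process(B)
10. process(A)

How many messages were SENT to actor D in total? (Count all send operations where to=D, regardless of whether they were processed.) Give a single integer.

Answer: 1

Derivation:
After 1 (process(C)): A:[] B:[] C:[] D:[]
After 2 (process(C)): A:[] B:[] C:[] D:[]
After 3 (send(from=A, to=C, msg='ok')): A:[] B:[] C:[ok] D:[]
After 4 (send(from=D, to=A, msg='pong')): A:[pong] B:[] C:[ok] D:[]
After 5 (send(from=A, to=D, msg='resp')): A:[pong] B:[] C:[ok] D:[resp]
After 6 (send(from=A, to=C, msg='done')): A:[pong] B:[] C:[ok,done] D:[resp]
After 7 (send(from=A, to=B, msg='ack')): A:[pong] B:[ack] C:[ok,done] D:[resp]
After 8 (process(B)): A:[pong] B:[] C:[ok,done] D:[resp]
After 9 (process(B)): A:[pong] B:[] C:[ok,done] D:[resp]
After 10 (process(A)): A:[] B:[] C:[ok,done] D:[resp]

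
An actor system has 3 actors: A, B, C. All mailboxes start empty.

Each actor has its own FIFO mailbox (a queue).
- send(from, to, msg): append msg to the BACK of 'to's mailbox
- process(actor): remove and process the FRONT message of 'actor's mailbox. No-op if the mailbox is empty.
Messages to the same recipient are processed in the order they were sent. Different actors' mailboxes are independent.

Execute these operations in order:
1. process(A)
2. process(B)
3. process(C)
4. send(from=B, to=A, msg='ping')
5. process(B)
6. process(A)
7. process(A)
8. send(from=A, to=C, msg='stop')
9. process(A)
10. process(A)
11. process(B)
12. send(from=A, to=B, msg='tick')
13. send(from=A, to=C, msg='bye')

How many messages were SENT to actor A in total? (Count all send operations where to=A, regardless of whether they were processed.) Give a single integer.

Answer: 1

Derivation:
After 1 (process(A)): A:[] B:[] C:[]
After 2 (process(B)): A:[] B:[] C:[]
After 3 (process(C)): A:[] B:[] C:[]
After 4 (send(from=B, to=A, msg='ping')): A:[ping] B:[] C:[]
After 5 (process(B)): A:[ping] B:[] C:[]
After 6 (process(A)): A:[] B:[] C:[]
After 7 (process(A)): A:[] B:[] C:[]
After 8 (send(from=A, to=C, msg='stop')): A:[] B:[] C:[stop]
After 9 (process(A)): A:[] B:[] C:[stop]
After 10 (process(A)): A:[] B:[] C:[stop]
After 11 (process(B)): A:[] B:[] C:[stop]
After 12 (send(from=A, to=B, msg='tick')): A:[] B:[tick] C:[stop]
After 13 (send(from=A, to=C, msg='bye')): A:[] B:[tick] C:[stop,bye]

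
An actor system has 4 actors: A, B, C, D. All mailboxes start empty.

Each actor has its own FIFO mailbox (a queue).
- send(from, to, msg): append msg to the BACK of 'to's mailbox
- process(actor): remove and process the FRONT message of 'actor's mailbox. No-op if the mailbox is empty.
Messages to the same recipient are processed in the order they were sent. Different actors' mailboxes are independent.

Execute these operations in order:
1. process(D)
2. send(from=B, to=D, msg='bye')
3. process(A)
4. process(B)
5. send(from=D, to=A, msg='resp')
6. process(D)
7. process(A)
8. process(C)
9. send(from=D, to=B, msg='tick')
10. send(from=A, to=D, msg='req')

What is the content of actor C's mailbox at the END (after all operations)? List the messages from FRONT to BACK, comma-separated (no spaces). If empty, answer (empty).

Answer: (empty)

Derivation:
After 1 (process(D)): A:[] B:[] C:[] D:[]
After 2 (send(from=B, to=D, msg='bye')): A:[] B:[] C:[] D:[bye]
After 3 (process(A)): A:[] B:[] C:[] D:[bye]
After 4 (process(B)): A:[] B:[] C:[] D:[bye]
After 5 (send(from=D, to=A, msg='resp')): A:[resp] B:[] C:[] D:[bye]
After 6 (process(D)): A:[resp] B:[] C:[] D:[]
After 7 (process(A)): A:[] B:[] C:[] D:[]
After 8 (process(C)): A:[] B:[] C:[] D:[]
After 9 (send(from=D, to=B, msg='tick')): A:[] B:[tick] C:[] D:[]
After 10 (send(from=A, to=D, msg='req')): A:[] B:[tick] C:[] D:[req]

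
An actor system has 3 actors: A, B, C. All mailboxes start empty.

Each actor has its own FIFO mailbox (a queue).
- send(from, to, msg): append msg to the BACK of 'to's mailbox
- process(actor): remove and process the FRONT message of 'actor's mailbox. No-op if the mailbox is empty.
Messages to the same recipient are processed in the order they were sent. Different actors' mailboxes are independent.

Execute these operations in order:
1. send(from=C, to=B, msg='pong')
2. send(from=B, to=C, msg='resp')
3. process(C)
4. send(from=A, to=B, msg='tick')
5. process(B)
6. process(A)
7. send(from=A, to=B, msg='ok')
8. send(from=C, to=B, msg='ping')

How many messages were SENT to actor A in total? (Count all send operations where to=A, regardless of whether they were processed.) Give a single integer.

After 1 (send(from=C, to=B, msg='pong')): A:[] B:[pong] C:[]
After 2 (send(from=B, to=C, msg='resp')): A:[] B:[pong] C:[resp]
After 3 (process(C)): A:[] B:[pong] C:[]
After 4 (send(from=A, to=B, msg='tick')): A:[] B:[pong,tick] C:[]
After 5 (process(B)): A:[] B:[tick] C:[]
After 6 (process(A)): A:[] B:[tick] C:[]
After 7 (send(from=A, to=B, msg='ok')): A:[] B:[tick,ok] C:[]
After 8 (send(from=C, to=B, msg='ping')): A:[] B:[tick,ok,ping] C:[]

Answer: 0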